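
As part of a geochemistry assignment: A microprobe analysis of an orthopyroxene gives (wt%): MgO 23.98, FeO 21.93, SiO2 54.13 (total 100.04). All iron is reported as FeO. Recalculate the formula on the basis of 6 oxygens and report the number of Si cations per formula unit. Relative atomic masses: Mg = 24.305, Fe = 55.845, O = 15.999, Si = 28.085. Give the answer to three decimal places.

23.98 wt% MgO ÷ 40.304 g/mol = 0.59498 mol, giving 0.59498 Mg and 0.59498 O.
21.93 wt% FeO ÷ 71.844 g/mol = 0.30524 mol, giving 0.30524 Fe and 0.30524 O.
54.13 wt% SiO2 ÷ 60.083 g/mol = 0.90092 mol, giving 0.90092 Si and 1.80184 O.
Oxygen sums to 2.70206; scaling by 6/2.70206 = 2.22053 puts the formula on 6 O.
Si: 0.90092 × 2.22053 = 2.001 atoms per formula unit.

2.001 Si apfu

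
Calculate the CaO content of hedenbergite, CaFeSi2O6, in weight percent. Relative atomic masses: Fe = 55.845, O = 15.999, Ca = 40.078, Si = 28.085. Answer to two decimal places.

Molar mass of CaFeSi2O6 = 1·40.078 + 1·55.845 + 2·28.085 + 6·15.999 = 248.087 g/mol.
Each formula unit contains 1 Ca, equivalent to 1/1 = 1.0000 mol CaO.
M(CaO) = 1×40.078 + 1×15.999 = 56.077 g/mol.
Mass of CaO per formula unit = 1.0000 × 56.077 = 56.077 g.
CaO wt% = 56.077 / 248.087 × 100 = 22.60%.

22.60 wt%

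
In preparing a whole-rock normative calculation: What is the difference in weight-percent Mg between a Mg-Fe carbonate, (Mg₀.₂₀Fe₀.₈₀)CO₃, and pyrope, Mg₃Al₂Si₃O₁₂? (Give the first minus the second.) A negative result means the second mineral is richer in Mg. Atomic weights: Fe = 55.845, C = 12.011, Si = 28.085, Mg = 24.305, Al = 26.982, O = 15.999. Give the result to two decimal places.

First mineral: 4.861 g Mg in 109.545 g formula = 4.44 wt% Mg.
Second mineral: 72.915 g Mg in 403.122 g formula = 18.09 wt% Mg.
4.44% − 18.09% gives a difference of -13.65 percentage points.

-13.65 percentage points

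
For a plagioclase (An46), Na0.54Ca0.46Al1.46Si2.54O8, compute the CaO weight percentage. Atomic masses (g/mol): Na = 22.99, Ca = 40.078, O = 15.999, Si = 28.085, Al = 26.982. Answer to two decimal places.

Formula mass = 269.572 g/mol.
0.46 Ca → 0.4600 mol CaO per formula unit; M(CaO) = 56.077, so CaO mass = 25.795 g.
25.795/269.572 × 100 = 9.57 wt%.

9.57 wt%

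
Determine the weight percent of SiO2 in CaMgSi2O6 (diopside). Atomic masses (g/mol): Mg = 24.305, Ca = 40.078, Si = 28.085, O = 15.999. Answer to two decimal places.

55.49 wt%

Molar mass of CaMgSi2O6 = 1×40.078 + 1×24.305 + 2×28.085 + 6×15.999 = 216.547 g/mol.
Each formula unit contains 2 Si, equivalent to 2/1 = 2.0000 mol SiO2.
M(SiO2) = 1×28.085 + 2×15.999 = 60.083 g/mol.
Mass of SiO2 per formula unit = 2.0000 × 60.083 = 120.166 g.
SiO2 wt% = 120.166 / 216.547 × 100 = 55.49%.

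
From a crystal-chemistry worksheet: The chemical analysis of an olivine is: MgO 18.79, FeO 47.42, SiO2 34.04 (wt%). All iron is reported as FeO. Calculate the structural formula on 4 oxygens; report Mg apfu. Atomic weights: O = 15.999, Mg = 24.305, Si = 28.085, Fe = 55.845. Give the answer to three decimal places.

MgO: 18.79/40.304 = 0.46621 mol → 0.46621 mol Mg, 0.46621 mol O.
FeO: 47.42/71.844 = 0.66004 mol → 0.66004 mol Fe, 0.66004 mol O.
SiO2: 34.04/60.083 = 0.56655 mol → 0.56655 mol Si, 1.13310 mol O.
Total oxygen = 2.25935 mol. Normalization factor = 4/2.25935 = 1.77042.
Mg per 4 O = 0.46621 × 1.77042 = 0.825.

0.825 Mg apfu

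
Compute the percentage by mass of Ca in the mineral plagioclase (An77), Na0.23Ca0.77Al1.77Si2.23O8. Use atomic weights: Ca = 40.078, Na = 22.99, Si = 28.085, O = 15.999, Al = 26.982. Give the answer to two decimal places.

11.24 weight percent

Molar mass of Na0.23Ca0.77Al1.77Si2.23O8: 0.23*22.99 + 0.77*40.078 + 1.77*26.982 + 2.23*28.085 + 8*15.999 = 274.527 g/mol.
Mass of Ca per formula unit: 0.77 × 40.078 = 30.860 g.
Weight fraction Ca = 30.860 / 274.527 = 0.1124.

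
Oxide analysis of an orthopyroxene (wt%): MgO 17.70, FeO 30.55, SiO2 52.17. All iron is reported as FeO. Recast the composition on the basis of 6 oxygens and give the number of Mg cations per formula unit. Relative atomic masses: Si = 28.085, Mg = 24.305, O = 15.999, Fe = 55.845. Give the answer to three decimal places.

17.70 wt% MgO ÷ 40.304 g/mol = 0.43916 mol, giving 0.43916 Mg and 0.43916 O.
30.55 wt% FeO ÷ 71.844 g/mol = 0.42523 mol, giving 0.42523 Fe and 0.42523 O.
52.17 wt% SiO2 ÷ 60.083 g/mol = 0.86830 mol, giving 0.86830 Si and 1.73660 O.
Oxygen sums to 2.60099; scaling by 6/2.60099 = 2.30681 puts the formula on 6 O.
Mg: 0.43916 × 2.30681 = 1.013 atoms per formula unit.

1.013 Mg apfu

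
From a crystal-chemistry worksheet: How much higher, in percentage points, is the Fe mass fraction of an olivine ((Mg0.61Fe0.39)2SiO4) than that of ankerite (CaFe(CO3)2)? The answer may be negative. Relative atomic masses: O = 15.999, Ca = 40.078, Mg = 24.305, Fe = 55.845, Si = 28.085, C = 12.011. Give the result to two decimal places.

First mineral: 43.559 g Fe in 165.292 g formula = 26.35 wt% Fe.
Second mineral: 55.845 g Fe in 215.939 g formula = 25.86 wt% Fe.
26.35% − 25.86% gives a difference of 0.49 percentage points.

0.49 percentage points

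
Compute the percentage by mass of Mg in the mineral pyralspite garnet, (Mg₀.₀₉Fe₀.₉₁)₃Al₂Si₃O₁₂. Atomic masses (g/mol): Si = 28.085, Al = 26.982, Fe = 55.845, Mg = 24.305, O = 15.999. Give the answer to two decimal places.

1.34 mass %

Formula mass = 0.27×24.305 + 2.73×55.845 + 2×26.982 + 3×28.085 + 12×15.999 = 489.226 g/mol, of which 6.562 g is Mg.
So Mg makes up 6.562/489.226 = 0.0134 of the mass, i.e. 1.34%.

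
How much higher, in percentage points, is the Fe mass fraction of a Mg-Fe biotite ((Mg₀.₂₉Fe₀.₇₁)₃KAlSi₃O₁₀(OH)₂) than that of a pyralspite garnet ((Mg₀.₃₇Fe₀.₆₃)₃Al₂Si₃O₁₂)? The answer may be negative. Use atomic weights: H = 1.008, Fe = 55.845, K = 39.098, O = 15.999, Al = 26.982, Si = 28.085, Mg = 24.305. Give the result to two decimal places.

Fe in (Mg₀.₂₉Fe₀.₇₁)₃KAlSi₃O₁₀(OH)₂: molar mass 484.434 g/mol; 2.13×55.845 = 118.950 g → 24.55 wt%.
Fe in (Mg₀.₃₇Fe₀.₆₃)₃Al₂Si₃O₁₂: molar mass 462.733 g/mol; 1.89×55.845 = 105.547 g → 22.81 wt%.
Difference = 24.55 − 22.81 = 1.74 percentage points.

1.74 percentage points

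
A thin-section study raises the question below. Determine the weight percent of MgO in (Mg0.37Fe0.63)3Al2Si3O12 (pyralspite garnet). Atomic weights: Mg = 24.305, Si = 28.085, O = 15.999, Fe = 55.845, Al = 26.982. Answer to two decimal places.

Formula mass = 462.733 g/mol.
1.11 Mg → 1.1100 mol MgO per formula unit; M(MgO) = 40.304, so MgO mass = 44.737 g.
44.737/462.733 × 100 = 9.67 wt%.

9.67 wt%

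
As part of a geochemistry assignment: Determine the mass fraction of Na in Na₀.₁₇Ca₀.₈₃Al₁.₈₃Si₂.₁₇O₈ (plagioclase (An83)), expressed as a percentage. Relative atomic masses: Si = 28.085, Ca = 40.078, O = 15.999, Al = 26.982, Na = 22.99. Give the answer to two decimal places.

Molar mass of Na₀.₁₇Ca₀.₈₃Al₁.₈₃Si₂.₁₇O₈: 0.17·22.99 + 0.83·40.078 + 1.83·26.982 + 2.17·28.085 + 8·15.999 = 275.487 g/mol.
Mass of Na per formula unit: 0.17 × 22.99 = 3.908 g.
Weight fraction Na = 3.908 / 275.487 = 0.0142.

1.42 wt%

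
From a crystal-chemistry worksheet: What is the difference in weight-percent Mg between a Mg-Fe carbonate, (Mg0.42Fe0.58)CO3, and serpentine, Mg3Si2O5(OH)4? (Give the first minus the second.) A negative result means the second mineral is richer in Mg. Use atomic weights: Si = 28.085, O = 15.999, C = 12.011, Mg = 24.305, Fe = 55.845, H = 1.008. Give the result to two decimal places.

-16.36 percentage points

Mg in (Mg0.42Fe0.58)CO3: molar mass 102.606 g/mol; 0.42×24.305 = 10.208 g → 9.95 wt%.
Mg in Mg3Si2O5(OH)4: molar mass 277.108 g/mol; 3×24.305 = 72.915 g → 26.31 wt%.
Difference = 9.95 − 26.31 = -16.36 percentage points.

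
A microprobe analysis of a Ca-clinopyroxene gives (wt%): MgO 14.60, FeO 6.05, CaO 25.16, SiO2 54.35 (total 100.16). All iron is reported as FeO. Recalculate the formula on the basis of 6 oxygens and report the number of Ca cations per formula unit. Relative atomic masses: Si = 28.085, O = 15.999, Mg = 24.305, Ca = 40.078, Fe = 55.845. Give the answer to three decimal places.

0.995 Ca apfu

MgO: 14.60/40.304 = 0.36225 mol → 0.36225 mol Mg, 0.36225 mol O.
FeO: 6.05/71.844 = 0.08421 mol → 0.08421 mol Fe, 0.08421 mol O.
CaO: 25.16/56.077 = 0.44867 mol → 0.44867 mol Ca, 0.44867 mol O.
SiO2: 54.35/60.083 = 0.90458 mol → 0.90458 mol Si, 1.80916 mol O.
Total oxygen = 2.70429 mol. Normalization factor = 6/2.70429 = 2.21870.
Ca per 6 O = 0.44867 × 2.21870 = 0.995.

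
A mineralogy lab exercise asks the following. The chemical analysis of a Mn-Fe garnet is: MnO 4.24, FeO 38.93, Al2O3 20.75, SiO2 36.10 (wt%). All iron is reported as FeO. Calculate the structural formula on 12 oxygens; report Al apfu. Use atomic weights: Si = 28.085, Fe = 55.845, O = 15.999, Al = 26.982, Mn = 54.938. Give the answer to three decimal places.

4.24 wt% MnO ÷ 70.937 g/mol = 0.05977 mol, giving 0.05977 Mn and 0.05977 O.
38.93 wt% FeO ÷ 71.844 g/mol = 0.54187 mol, giving 0.54187 Fe and 0.54187 O.
20.75 wt% Al2O3 ÷ 101.961 g/mol = 0.20351 mol, giving 0.40702 Al and 0.61053 O.
36.10 wt% SiO2 ÷ 60.083 g/mol = 0.60084 mol, giving 0.60084 Si and 1.20168 O.
Oxygen sums to 2.41385; scaling by 12/2.41385 = 4.97131 puts the formula on 12 O.
Al: 0.40702 × 4.97131 = 2.023 atoms per formula unit.

2.023 Al apfu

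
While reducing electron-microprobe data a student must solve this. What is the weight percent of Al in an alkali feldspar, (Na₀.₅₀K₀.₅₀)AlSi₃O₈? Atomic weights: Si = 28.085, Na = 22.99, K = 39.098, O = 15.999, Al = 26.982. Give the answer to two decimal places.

Formula mass = 0.50·22.99 + 0.50·39.098 + 1·26.982 + 3·28.085 + 8·15.999 = 270.273 g/mol, of which 26.982 g is Al.
So Al makes up 26.982/270.273 = 0.0998 of the mass, i.e. 9.98%.

9.98 weight percent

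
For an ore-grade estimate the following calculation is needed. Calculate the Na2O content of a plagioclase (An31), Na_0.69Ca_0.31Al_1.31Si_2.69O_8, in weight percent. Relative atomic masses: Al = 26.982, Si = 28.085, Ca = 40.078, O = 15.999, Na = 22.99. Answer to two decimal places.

8.00 wt%

Molar mass of Na_0.69Ca_0.31Al_1.31Si_2.69O_8 = 0.69·22.99 + 0.31·40.078 + 1.31·26.982 + 2.69·28.085 + 8·15.999 = 267.174 g/mol.
Each formula unit contains 0.69 Na, equivalent to 0.69/2 = 0.3450 mol Na2O.
M(Na2O) = 2×22.99 + 1×15.999 = 61.979 g/mol.
Mass of Na2O per formula unit = 0.3450 × 61.979 = 21.383 g.
Na2O wt% = 21.383 / 267.174 × 100 = 8.00%.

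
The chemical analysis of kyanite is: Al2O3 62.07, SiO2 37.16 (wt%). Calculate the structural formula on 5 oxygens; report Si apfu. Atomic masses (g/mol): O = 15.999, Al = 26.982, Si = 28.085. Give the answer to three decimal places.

1.010 Si apfu

62.07 wt% Al2O3 ÷ 101.961 g/mol = 0.60876 mol, giving 1.21752 Al and 1.82628 O.
37.16 wt% SiO2 ÷ 60.083 g/mol = 0.61848 mol, giving 0.61848 Si and 1.23696 O.
Oxygen sums to 3.06324; scaling by 5/3.06324 = 1.63226 puts the formula on 5 O.
Si: 0.61848 × 1.63226 = 1.010 atoms per formula unit.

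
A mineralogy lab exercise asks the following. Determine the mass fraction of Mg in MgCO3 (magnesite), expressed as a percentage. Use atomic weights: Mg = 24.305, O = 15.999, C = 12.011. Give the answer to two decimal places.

Molar mass of MgCO3: 1*24.305 + 1*12.011 + 3*15.999 = 84.313 g/mol.
Mass of Mg per formula unit: 1 × 24.305 = 24.305 g.
Weight fraction Mg = 24.305 / 84.313 = 0.2883.

28.83 mass %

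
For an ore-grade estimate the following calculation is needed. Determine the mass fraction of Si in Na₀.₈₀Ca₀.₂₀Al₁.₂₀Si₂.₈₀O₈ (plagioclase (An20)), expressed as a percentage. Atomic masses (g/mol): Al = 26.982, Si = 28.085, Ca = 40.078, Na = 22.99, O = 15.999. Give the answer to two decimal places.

29.63 wt%

Molar mass of Na₀.₈₀Ca₀.₂₀Al₁.₂₀Si₂.₈₀O₈: 0.80·22.99 + 0.20·40.078 + 1.20·26.982 + 2.80·28.085 + 8·15.999 = 265.416 g/mol.
Mass of Si per formula unit: 2.80 × 28.085 = 78.638 g.
Weight fraction Si = 78.638 / 265.416 = 0.2963.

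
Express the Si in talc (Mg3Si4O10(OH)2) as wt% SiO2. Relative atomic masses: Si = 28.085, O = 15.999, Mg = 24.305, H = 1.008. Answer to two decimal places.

63.37 wt%

Formula mass = 379.259 g/mol.
4 Si → 4.0000 mol SiO2 per formula unit; M(SiO2) = 60.083, so SiO2 mass = 240.332 g.
240.332/379.259 × 100 = 63.37 wt%.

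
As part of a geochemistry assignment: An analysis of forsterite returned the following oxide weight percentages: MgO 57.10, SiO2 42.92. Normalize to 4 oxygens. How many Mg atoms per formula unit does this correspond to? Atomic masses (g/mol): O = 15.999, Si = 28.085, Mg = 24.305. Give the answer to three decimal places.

1.992 Mg apfu

57.10 wt% MgO ÷ 40.304 g/mol = 1.41673 mol, giving 1.41673 Mg and 1.41673 O.
42.92 wt% SiO2 ÷ 60.083 g/mol = 0.71435 mol, giving 0.71435 Si and 1.42870 O.
Oxygen sums to 2.84543; scaling by 4/2.84543 = 1.40576 puts the formula on 4 O.
Mg: 1.41673 × 1.40576 = 1.992 atoms per formula unit.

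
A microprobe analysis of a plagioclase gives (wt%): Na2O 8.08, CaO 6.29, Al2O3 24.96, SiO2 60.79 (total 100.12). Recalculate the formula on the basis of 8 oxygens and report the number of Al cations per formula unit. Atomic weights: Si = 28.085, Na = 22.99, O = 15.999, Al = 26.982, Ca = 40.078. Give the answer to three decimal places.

Na2O (M=61.979): mol = 0.13037; Na = 0.26074, O = 0.13037.
CaO (M=56.077): mol = 0.11217; Ca = 0.11217, O = 0.11217.
Al2O3 (M=101.961): mol = 0.24480; Al = 0.48960, O = 0.73440.
SiO2 (M=60.083): mol = 1.01177; Si = 1.01177, O = 2.02354.
ΣO = 3.00048; factor = 8/ΣO = 2.66624.
Al apfu = 0.48960 × 2.66624 = 1.305.

1.305 Al apfu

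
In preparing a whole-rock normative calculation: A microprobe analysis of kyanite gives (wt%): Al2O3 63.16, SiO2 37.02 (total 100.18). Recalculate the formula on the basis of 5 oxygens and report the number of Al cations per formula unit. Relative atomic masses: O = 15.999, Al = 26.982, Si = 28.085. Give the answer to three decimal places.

2.004 Al apfu

63.16 wt% Al2O3 ÷ 101.961 g/mol = 0.61945 mol, giving 1.23890 Al and 1.85835 O.
37.02 wt% SiO2 ÷ 60.083 g/mol = 0.61615 mol, giving 0.61615 Si and 1.23230 O.
Oxygen sums to 3.09065; scaling by 5/3.09065 = 1.61778 puts the formula on 5 O.
Al: 1.23890 × 1.61778 = 2.004 atoms per formula unit.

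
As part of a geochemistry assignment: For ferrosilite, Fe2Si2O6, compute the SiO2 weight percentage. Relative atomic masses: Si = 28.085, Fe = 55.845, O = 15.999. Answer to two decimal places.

45.54 wt%

M(Fe2Si2O6) = 263.854 g/mol; M(SiO2) = 60.083 g/mol.
Moles SiO2 per formula unit = 2 Si ÷ 1 = 2.0000.
SiO2 fraction = (2.0000 × 60.083) / 263.854 = 120.166/263.854 = 0.4554.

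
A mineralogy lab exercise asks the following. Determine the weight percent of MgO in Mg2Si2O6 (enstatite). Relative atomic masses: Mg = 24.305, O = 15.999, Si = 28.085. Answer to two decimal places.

40.15 wt%

M(Mg2Si2O6) = 200.774 g/mol; M(MgO) = 40.304 g/mol.
Moles MgO per formula unit = 2 Mg ÷ 1 = 2.0000.
MgO fraction = (2.0000 × 40.304) / 200.774 = 80.608/200.774 = 0.4015.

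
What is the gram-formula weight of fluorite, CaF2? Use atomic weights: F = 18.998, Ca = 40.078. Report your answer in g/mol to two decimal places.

Ca: 1 × 40.078 = 40.0780
F: 2 × 18.998 = 37.9960
Summing the contributions gives the formula mass.

78.07 g/mol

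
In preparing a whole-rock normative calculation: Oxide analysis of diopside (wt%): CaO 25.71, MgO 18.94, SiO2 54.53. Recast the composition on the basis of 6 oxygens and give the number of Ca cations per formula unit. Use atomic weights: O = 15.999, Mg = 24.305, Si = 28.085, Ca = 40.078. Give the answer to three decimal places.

CaO: 25.71/56.077 = 0.45848 mol → 0.45848 mol Ca, 0.45848 mol O.
MgO: 18.94/40.304 = 0.46993 mol → 0.46993 mol Mg, 0.46993 mol O.
SiO2: 54.53/60.083 = 0.90758 mol → 0.90758 mol Si, 1.81516 mol O.
Total oxygen = 2.74357 mol. Normalization factor = 6/2.74357 = 2.18693.
Ca per 6 O = 0.45848 × 2.18693 = 1.003.

1.003 Ca apfu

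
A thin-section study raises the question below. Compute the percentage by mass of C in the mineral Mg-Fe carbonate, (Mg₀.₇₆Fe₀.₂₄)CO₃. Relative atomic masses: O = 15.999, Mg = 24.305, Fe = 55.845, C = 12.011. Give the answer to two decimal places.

Formula mass = 0.76·24.305 + 0.24·55.845 + 1·12.011 + 3·15.999 = 91.883 g/mol, of which 12.011 g is C.
So C makes up 12.011/91.883 = 0.1307 of the mass, i.e. 13.07%.

13.07 wt%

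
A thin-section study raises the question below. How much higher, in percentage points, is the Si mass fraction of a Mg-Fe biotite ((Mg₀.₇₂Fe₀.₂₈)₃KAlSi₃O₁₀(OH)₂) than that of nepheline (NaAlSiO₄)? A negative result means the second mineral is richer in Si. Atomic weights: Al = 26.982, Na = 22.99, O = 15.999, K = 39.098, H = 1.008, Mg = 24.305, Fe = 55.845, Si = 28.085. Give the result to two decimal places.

-0.78 percentage points

Si in (Mg₀.₇₂Fe₀.₂₈)₃KAlSi₃O₁₀(OH)₂: molar mass 443.748 g/mol; 3×28.085 = 84.255 g → 18.99 wt%.
Si in NaAlSiO₄: molar mass 142.053 g/mol; 1×28.085 = 28.085 g → 19.77 wt%.
Difference = 18.99 − 19.77 = -0.78 percentage points.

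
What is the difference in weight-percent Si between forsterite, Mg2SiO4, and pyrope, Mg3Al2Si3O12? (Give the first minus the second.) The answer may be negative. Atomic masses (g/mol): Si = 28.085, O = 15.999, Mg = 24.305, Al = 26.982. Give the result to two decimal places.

First mineral: 28.085 g Si in 140.691 g formula = 19.96 wt% Si.
Second mineral: 84.255 g Si in 403.122 g formula = 20.90 wt% Si.
19.96% − 20.90% gives a difference of -0.94 percentage points.

-0.94 percentage points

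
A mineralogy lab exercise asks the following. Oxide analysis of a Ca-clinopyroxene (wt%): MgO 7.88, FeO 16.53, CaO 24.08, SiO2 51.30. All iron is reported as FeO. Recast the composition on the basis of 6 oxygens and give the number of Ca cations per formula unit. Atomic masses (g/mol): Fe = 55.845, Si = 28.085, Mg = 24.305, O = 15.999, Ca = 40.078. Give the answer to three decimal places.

7.88 wt% MgO ÷ 40.304 g/mol = 0.19551 mol, giving 0.19551 Mg and 0.19551 O.
16.53 wt% FeO ÷ 71.844 g/mol = 0.23008 mol, giving 0.23008 Fe and 0.23008 O.
24.08 wt% CaO ÷ 56.077 g/mol = 0.42941 mol, giving 0.42941 Ca and 0.42941 O.
51.30 wt% SiO2 ÷ 60.083 g/mol = 0.85382 mol, giving 0.85382 Si and 1.70764 O.
Oxygen sums to 2.56264; scaling by 6/2.56264 = 2.34134 puts the formula on 6 O.
Ca: 0.42941 × 2.34134 = 1.005 atoms per formula unit.

1.005 Ca apfu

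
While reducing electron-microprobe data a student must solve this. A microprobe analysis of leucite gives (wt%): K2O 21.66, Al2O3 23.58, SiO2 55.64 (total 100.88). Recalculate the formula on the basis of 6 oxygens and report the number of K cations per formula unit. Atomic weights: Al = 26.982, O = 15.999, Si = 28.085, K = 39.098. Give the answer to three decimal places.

0.994 K apfu

K2O (M=94.195): mol = 0.22995; K = 0.45990, O = 0.22995.
Al2O3 (M=101.961): mol = 0.23126; Al = 0.46252, O = 0.69378.
SiO2 (M=60.083): mol = 0.92605; Si = 0.92605, O = 1.85210.
ΣO = 2.77583; factor = 6/ΣO = 2.16152.
K apfu = 0.45990 × 2.16152 = 0.994.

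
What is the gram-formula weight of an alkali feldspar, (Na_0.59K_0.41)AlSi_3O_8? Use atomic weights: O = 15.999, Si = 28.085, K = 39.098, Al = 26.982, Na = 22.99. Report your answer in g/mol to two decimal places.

268.82 g/mol

M = 0.59×22.99 + 0.41×39.098 + 1×26.982 + 3×28.085 + 8×15.999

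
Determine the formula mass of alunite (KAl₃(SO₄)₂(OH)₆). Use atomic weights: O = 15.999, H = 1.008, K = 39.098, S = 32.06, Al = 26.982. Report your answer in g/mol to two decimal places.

414.20 g/mol

M = 1(39.098) + 3(26.982) + 2(32.06) + 14(15.999) + 6(1.008)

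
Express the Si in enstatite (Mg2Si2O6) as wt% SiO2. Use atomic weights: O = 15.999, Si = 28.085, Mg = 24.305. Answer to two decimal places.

59.85 wt%

Formula mass = 200.774 g/mol.
2 Si → 2.0000 mol SiO2 per formula unit; M(SiO2) = 60.083, so SiO2 mass = 120.166 g.
120.166/200.774 × 100 = 59.85 wt%.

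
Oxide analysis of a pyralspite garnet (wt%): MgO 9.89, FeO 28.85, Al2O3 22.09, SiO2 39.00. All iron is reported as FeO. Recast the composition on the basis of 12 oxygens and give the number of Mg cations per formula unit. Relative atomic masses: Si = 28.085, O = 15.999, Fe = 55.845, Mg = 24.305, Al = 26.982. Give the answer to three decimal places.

1.135 Mg apfu

9.89 wt% MgO ÷ 40.304 g/mol = 0.24539 mol, giving 0.24539 Mg and 0.24539 O.
28.85 wt% FeO ÷ 71.844 g/mol = 0.40156 mol, giving 0.40156 Fe and 0.40156 O.
22.09 wt% Al2O3 ÷ 101.961 g/mol = 0.21665 mol, giving 0.43330 Al and 0.64995 O.
39.00 wt% SiO2 ÷ 60.083 g/mol = 0.64910 mol, giving 0.64910 Si and 1.29820 O.
Oxygen sums to 2.59510; scaling by 12/2.59510 = 4.62410 puts the formula on 12 O.
Mg: 0.24539 × 4.62410 = 1.135 atoms per formula unit.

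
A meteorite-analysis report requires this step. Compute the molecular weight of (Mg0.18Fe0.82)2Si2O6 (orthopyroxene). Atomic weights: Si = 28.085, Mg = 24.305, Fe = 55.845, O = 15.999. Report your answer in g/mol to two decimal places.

252.50 g/mol

Mg: 0.36 × 24.305 = 8.7498
Fe: 1.64 × 55.845 = 91.5858
Si: 2 × 28.085 = 56.1700
O: 6 × 15.999 = 95.9940
Summing the contributions gives the formula mass.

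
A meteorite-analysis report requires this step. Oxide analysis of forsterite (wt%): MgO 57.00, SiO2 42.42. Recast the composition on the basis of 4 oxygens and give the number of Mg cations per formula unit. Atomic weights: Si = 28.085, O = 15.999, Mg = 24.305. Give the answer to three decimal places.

57.00 wt% MgO ÷ 40.304 g/mol = 1.41425 mol, giving 1.41425 Mg and 1.41425 O.
42.42 wt% SiO2 ÷ 60.083 g/mol = 0.70602 mol, giving 0.70602 Si and 1.41204 O.
Oxygen sums to 2.82629; scaling by 4/2.82629 = 1.41528 puts the formula on 4 O.
Mg: 1.41425 × 1.41528 = 2.002 atoms per formula unit.

2.002 Mg apfu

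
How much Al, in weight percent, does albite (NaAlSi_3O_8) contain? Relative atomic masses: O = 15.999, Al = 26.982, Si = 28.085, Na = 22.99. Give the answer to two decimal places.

10.29 weight percent

Molar mass of NaAlSi_3O_8: 1*22.99 + 1*26.982 + 3*28.085 + 8*15.999 = 262.219 g/mol.
Mass of Al per formula unit: 1 × 26.982 = 26.982 g.
Weight fraction Al = 26.982 / 262.219 = 0.1029.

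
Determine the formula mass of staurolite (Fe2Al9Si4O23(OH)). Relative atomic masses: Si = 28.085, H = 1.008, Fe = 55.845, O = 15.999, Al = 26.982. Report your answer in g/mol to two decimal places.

851.85 g/mol

Fe: 2 × 55.845 = 111.6900
Al: 9 × 26.982 = 242.8380
Si: 4 × 28.085 = 112.3400
O: 24 × 15.999 = 383.9760
H: 1 × 1.008 = 1.0080
Summing the contributions gives the formula mass.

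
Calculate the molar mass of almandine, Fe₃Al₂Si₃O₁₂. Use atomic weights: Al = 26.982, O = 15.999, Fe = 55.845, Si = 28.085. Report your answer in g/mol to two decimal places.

M = 3*55.845 + 2*26.982 + 3*28.085 + 12*15.999

497.74 g/mol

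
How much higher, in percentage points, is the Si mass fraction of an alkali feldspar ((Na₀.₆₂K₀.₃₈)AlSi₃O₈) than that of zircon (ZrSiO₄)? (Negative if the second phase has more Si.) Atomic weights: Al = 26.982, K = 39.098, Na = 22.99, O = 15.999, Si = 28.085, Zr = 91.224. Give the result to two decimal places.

First mineral: 84.255 g Si in 268.340 g formula = 31.40 wt% Si.
Second mineral: 28.085 g Si in 183.305 g formula = 15.32 wt% Si.
31.40% − 15.32% gives a difference of 16.08 percentage points.

16.08 percentage points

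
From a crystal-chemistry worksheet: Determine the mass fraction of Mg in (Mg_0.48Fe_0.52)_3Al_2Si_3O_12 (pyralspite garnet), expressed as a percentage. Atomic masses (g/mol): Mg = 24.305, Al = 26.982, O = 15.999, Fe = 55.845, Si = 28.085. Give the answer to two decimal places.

Formula mass = 1.44×24.305 + 1.56×55.845 + 2×26.982 + 3×28.085 + 12×15.999 = 452.324 g/mol, of which 34.999 g is Mg.
So Mg makes up 34.999/452.324 = 0.0774 of the mass, i.e. 7.74%.

7.74 weight percent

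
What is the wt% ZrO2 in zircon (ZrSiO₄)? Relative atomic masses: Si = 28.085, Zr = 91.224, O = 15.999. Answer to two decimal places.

67.22 wt%

M(ZrSiO₄) = 183.305 g/mol; M(ZrO2) = 123.222 g/mol.
Moles ZrO2 per formula unit = 1 Zr ÷ 1 = 1.0000.
ZrO2 fraction = (1.0000 × 123.222) / 183.305 = 123.222/183.305 = 0.6722.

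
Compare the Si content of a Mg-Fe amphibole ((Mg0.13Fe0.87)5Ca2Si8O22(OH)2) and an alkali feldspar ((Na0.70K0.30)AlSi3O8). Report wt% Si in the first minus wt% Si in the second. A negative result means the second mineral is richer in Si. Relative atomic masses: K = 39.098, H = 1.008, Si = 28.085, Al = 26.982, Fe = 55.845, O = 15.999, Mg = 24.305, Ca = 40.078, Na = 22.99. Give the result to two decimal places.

-7.89 percentage points

M((Mg0.13Fe0.87)5Ca2Si8O22(OH)2) = 949.552 g/mol, so wt% Si = 224.680/949.552 × 100 = 23.66%.
M((Na0.70K0.30)AlSi3O8) = 267.051 g/mol, so wt% Si = 84.255/267.051 × 100 = 31.55%.
23.66 − 31.55 = -7.89 pp.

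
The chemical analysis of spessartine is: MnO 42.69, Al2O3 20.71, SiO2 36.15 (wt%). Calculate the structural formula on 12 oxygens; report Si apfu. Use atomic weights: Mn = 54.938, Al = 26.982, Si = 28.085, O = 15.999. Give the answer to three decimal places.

2.990 Si apfu

42.69 wt% MnO ÷ 70.937 g/mol = 0.60180 mol, giving 0.60180 Mn and 0.60180 O.
20.71 wt% Al2O3 ÷ 101.961 g/mol = 0.20312 mol, giving 0.40624 Al and 0.60936 O.
36.15 wt% SiO2 ÷ 60.083 g/mol = 0.60167 mol, giving 0.60167 Si and 1.20334 O.
Oxygen sums to 2.41450; scaling by 12/2.41450 = 4.96997 puts the formula on 12 O.
Si: 0.60167 × 4.96997 = 2.990 atoms per formula unit.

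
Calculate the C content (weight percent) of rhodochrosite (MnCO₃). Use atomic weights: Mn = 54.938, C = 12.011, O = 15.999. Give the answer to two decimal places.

M(MnCO₃) = 114.946 g/mol.
C contributes 1 × 12.011 = 12.011 g per mole.
12.011/114.946 = 0.1045 → 10.45%.

10.45 weight percent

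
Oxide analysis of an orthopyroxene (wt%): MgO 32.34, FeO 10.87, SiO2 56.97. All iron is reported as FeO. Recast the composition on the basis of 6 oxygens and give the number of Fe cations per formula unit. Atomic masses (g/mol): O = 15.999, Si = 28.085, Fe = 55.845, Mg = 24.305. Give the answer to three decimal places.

32.34 wt% MgO ÷ 40.304 g/mol = 0.80240 mol, giving 0.80240 Mg and 0.80240 O.
10.87 wt% FeO ÷ 71.844 g/mol = 0.15130 mol, giving 0.15130 Fe and 0.15130 O.
56.97 wt% SiO2 ÷ 60.083 g/mol = 0.94819 mol, giving 0.94819 Si and 1.89638 O.
Oxygen sums to 2.85008; scaling by 6/2.85008 = 2.10520 puts the formula on 6 O.
Fe: 0.15130 × 2.10520 = 0.319 atoms per formula unit.

0.319 Fe apfu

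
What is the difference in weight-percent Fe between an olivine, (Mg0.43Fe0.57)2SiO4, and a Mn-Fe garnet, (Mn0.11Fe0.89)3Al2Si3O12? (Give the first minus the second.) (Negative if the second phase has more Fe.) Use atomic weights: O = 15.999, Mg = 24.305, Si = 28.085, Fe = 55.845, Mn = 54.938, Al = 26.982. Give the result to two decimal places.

6.07 percentage points

First mineral: 63.663 g Fe in 176.647 g formula = 36.04 wt% Fe.
Second mineral: 149.106 g Fe in 497.443 g formula = 29.97 wt% Fe.
36.04% − 29.97% gives a difference of 6.07 percentage points.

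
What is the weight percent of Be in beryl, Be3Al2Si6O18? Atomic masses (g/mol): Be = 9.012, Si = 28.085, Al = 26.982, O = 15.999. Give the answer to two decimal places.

5.03 weight percent

Formula mass = 3·9.012 + 2·26.982 + 6·28.085 + 18·15.999 = 537.492 g/mol, of which 27.036 g is Be.
So Be makes up 27.036/537.492 = 0.0503 of the mass, i.e. 5.03%.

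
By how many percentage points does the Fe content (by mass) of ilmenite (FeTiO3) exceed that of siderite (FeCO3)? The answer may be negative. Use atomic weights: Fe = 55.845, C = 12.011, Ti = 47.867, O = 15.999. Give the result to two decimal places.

M(FeTiO3) = 151.709 g/mol, so wt% Fe = 55.845/151.709 × 100 = 36.81%.
M(FeCO3) = 115.853 g/mol, so wt% Fe = 55.845/115.853 × 100 = 48.20%.
36.81 − 48.20 = -11.39 pp.

-11.39 percentage points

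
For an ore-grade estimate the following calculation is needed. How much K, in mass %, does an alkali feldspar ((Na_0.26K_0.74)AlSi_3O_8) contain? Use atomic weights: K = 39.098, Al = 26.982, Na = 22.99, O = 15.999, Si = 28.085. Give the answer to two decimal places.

10.55 mass %

Molar mass of (Na_0.26K_0.74)AlSi_3O_8: 0.26*22.99 + 0.74*39.098 + 1*26.982 + 3*28.085 + 8*15.999 = 274.139 g/mol.
Mass of K per formula unit: 0.74 × 39.098 = 28.933 g.
Weight fraction K = 28.933 / 274.139 = 0.1055.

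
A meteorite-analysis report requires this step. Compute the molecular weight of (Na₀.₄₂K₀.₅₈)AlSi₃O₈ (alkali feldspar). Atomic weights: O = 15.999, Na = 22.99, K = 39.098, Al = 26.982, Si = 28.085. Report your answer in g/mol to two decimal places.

Na: 0.42 × 22.99 = 9.6558
K: 0.58 × 39.098 = 22.6768
Al: 1 × 26.982 = 26.9820
Si: 3 × 28.085 = 84.2550
O: 8 × 15.999 = 127.9920
Summing the contributions gives the formula mass.

271.56 g/mol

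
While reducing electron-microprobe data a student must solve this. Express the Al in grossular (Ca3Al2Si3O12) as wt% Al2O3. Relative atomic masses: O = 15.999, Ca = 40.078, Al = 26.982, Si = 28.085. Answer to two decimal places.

M(Ca3Al2Si3O12) = 450.441 g/mol; M(Al2O3) = 101.961 g/mol.
Moles Al2O3 per formula unit = 2 Al ÷ 2 = 1.0000.
Al2O3 fraction = (1.0000 × 101.961) / 450.441 = 101.961/450.441 = 0.2264.

22.64 wt%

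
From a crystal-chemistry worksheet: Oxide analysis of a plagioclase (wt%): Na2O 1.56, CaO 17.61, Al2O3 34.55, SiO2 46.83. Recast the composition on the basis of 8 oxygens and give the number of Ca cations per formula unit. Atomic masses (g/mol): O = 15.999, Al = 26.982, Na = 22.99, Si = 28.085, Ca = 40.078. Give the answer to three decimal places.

0.862 Ca apfu

1.56 wt% Na2O ÷ 61.979 g/mol = 0.02517 mol, giving 0.05034 Na and 0.02517 O.
17.61 wt% CaO ÷ 56.077 g/mol = 0.31403 mol, giving 0.31403 Ca and 0.31403 O.
34.55 wt% Al2O3 ÷ 101.961 g/mol = 0.33886 mol, giving 0.67772 Al and 1.01658 O.
46.83 wt% SiO2 ÷ 60.083 g/mol = 0.77942 mol, giving 0.77942 Si and 1.55884 O.
Oxygen sums to 2.91462; scaling by 8/2.91462 = 2.74478 puts the formula on 8 O.
Ca: 0.31403 × 2.74478 = 0.862 atoms per formula unit.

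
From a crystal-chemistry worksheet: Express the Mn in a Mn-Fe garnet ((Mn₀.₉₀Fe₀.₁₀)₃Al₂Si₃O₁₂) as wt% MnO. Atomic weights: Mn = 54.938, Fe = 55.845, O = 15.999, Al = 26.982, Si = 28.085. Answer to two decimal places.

38.67 wt%

Formula mass = 495.293 g/mol.
2.70 Mn → 2.7000 mol MnO per formula unit; M(MnO) = 70.937, so MnO mass = 191.530 g.
191.530/495.293 × 100 = 38.67 wt%.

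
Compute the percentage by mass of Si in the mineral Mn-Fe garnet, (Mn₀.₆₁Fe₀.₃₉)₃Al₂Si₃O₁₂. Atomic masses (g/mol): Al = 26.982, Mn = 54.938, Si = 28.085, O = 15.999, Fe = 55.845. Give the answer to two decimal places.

M((Mn₀.₆₁Fe₀.₃₉)₃Al₂Si₃O₁₂) = 496.082 g/mol.
Si contributes 3 × 28.085 = 84.255 g per mole.
84.255/496.082 = 0.1698 → 16.98%.

16.98 mass %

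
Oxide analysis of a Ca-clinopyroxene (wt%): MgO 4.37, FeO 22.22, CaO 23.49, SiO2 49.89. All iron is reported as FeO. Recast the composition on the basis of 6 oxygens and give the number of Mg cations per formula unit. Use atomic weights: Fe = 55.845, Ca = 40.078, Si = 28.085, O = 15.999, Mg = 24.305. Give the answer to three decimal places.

0.261 Mg apfu

MgO (M=40.304): mol = 0.10843; Mg = 0.10843, O = 0.10843.
FeO (M=71.844): mol = 0.30928; Fe = 0.30928, O = 0.30928.
CaO (M=56.077): mol = 0.41889; Ca = 0.41889, O = 0.41889.
SiO2 (M=60.083): mol = 0.83035; Si = 0.83035, O = 1.66070.
ΣO = 2.49730; factor = 6/ΣO = 2.40259.
Mg apfu = 0.10843 × 2.40259 = 0.261.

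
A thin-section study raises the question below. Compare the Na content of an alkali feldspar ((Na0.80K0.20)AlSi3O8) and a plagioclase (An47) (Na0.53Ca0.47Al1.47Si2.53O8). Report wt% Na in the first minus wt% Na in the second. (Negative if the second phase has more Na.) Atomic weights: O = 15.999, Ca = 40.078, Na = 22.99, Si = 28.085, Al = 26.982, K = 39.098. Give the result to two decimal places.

2.41 percentage points

Na in (Na0.80K0.20)AlSi3O8: molar mass 265.441 g/mol; 0.80×22.99 = 18.392 g → 6.93 wt%.
Na in Na0.53Ca0.47Al1.47Si2.53O8: molar mass 269.732 g/mol; 0.53×22.99 = 12.185 g → 4.52 wt%.
Difference = 6.93 − 4.52 = 2.41 percentage points.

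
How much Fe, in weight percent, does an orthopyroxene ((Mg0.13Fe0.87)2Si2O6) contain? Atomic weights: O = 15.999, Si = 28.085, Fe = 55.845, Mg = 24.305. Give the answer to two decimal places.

38.01 weight percent

Formula mass = 0.26*24.305 + 1.74*55.845 + 2*28.085 + 6*15.999 = 255.654 g/mol, of which 97.170 g is Fe.
So Fe makes up 97.170/255.654 = 0.3801 of the mass, i.e. 38.01%.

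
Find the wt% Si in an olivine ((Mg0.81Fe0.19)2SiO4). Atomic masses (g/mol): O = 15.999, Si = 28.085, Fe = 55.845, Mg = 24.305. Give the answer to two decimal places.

18.40 weight percent

M((Mg0.81Fe0.19)2SiO4) = 152.676 g/mol.
Si contributes 1 × 28.085 = 28.085 g per mole.
28.085/152.676 = 0.1840 → 18.40%.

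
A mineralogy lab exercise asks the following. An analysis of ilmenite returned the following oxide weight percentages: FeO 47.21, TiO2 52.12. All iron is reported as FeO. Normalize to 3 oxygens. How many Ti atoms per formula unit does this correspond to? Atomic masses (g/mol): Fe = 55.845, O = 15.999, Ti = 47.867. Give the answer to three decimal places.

FeO: 47.21/71.844 = 0.65712 mol → 0.65712 mol Fe, 0.65712 mol O.
TiO2: 52.12/79.865 = 0.65260 mol → 0.65260 mol Ti, 1.30520 mol O.
Total oxygen = 1.96232 mol. Normalization factor = 3/1.96232 = 1.52880.
Ti per 3 O = 0.65260 × 1.52880 = 0.998.

0.998 Ti apfu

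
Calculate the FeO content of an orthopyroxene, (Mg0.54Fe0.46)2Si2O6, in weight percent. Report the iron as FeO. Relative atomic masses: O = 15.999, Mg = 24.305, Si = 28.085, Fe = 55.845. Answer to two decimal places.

Molar mass of (Mg0.54Fe0.46)2Si2O6 = 1.08·24.305 + 0.92·55.845 + 2·28.085 + 6·15.999 = 229.791 g/mol.
Each formula unit contains 0.92 Fe, equivalent to 0.92/1 = 0.9200 mol FeO.
M(FeO) = 1×55.845 + 1×15.999 = 71.844 g/mol.
Mass of FeO per formula unit = 0.9200 × 71.844 = 66.096 g.
FeO wt% = 66.096 / 229.791 × 100 = 28.76%.

28.76 wt%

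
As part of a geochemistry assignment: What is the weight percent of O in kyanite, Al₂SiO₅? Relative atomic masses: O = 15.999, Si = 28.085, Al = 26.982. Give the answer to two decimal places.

Formula mass = 2·26.982 + 1·28.085 + 5·15.999 = 162.044 g/mol, of which 79.995 g is O.
So O makes up 79.995/162.044 = 0.4937 of the mass, i.e. 49.37%.

49.37 wt%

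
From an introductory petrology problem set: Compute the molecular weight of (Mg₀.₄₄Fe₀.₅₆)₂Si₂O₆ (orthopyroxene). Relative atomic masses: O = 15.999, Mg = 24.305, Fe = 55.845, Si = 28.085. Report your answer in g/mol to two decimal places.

Mg: 0.88 × 24.305 = 21.3884
Fe: 1.12 × 55.845 = 62.5464
Si: 2 × 28.085 = 56.1700
O: 6 × 15.999 = 95.9940
Summing the contributions gives the formula mass.

236.10 g/mol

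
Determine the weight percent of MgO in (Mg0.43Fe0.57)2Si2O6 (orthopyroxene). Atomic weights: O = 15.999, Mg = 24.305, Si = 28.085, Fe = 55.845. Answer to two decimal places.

M((Mg0.43Fe0.57)2Si2O6) = 236.730 g/mol; M(MgO) = 40.304 g/mol.
Moles MgO per formula unit = 0.86 Mg ÷ 1 = 0.8600.
MgO fraction = (0.8600 × 40.304) / 236.730 = 34.661/236.730 = 0.1464.

14.64 wt%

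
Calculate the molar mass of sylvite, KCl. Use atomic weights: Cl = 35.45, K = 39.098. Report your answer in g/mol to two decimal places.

M = 1·39.098 + 1·35.45

74.55 g/mol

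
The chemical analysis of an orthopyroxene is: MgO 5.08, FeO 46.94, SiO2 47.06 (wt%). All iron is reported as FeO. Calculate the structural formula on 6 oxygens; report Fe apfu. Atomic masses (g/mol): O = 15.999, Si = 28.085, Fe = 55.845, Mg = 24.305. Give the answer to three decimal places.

1.671 Fe apfu

5.08 wt% MgO ÷ 40.304 g/mol = 0.12604 mol, giving 0.12604 Mg and 0.12604 O.
46.94 wt% FeO ÷ 71.844 g/mol = 0.65336 mol, giving 0.65336 Fe and 0.65336 O.
47.06 wt% SiO2 ÷ 60.083 g/mol = 0.78325 mol, giving 0.78325 Si and 1.56650 O.
Oxygen sums to 2.34590; scaling by 6/2.34590 = 2.55765 puts the formula on 6 O.
Fe: 0.65336 × 2.55765 = 1.671 atoms per formula unit.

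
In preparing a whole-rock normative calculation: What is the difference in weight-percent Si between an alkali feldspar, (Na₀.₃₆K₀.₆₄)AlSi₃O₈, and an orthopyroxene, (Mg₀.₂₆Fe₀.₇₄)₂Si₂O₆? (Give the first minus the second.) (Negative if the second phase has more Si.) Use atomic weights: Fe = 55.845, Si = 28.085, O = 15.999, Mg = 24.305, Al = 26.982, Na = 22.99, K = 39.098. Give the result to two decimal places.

8.22 percentage points

M((Na₀.₃₆K₀.₆₄)AlSi₃O₈) = 272.528 g/mol, so wt% Si = 84.255/272.528 × 100 = 30.92%.
M((Mg₀.₂₆Fe₀.₇₄)₂Si₂O₆) = 247.453 g/mol, so wt% Si = 56.170/247.453 × 100 = 22.70%.
30.92 − 22.70 = 8.22 pp.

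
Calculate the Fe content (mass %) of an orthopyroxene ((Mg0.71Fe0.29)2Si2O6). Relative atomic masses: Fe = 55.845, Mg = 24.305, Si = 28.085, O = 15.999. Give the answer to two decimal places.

M((Mg0.71Fe0.29)2Si2O6) = 219.067 g/mol.
Fe contributes 0.58 × 55.845 = 32.390 g per mole.
32.390/219.067 = 0.1479 → 14.79%.

14.79 mass %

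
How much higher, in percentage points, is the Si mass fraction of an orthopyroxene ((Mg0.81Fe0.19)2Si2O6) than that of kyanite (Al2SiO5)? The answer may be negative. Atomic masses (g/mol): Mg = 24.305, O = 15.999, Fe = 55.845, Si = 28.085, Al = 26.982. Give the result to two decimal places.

9.07 percentage points

First mineral: 56.170 g Si in 212.759 g formula = 26.40 wt% Si.
Second mineral: 28.085 g Si in 162.044 g formula = 17.33 wt% Si.
26.40% − 17.33% gives a difference of 9.07 percentage points.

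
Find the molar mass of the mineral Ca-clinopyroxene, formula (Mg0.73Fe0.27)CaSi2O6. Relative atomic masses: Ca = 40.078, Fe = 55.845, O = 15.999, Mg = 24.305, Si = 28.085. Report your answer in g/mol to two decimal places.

The formula mass is the sum 0.73(24.305) + 0.27(55.845) + 1(40.078) + 2(28.085) + 6(15.999).

225.06 g/mol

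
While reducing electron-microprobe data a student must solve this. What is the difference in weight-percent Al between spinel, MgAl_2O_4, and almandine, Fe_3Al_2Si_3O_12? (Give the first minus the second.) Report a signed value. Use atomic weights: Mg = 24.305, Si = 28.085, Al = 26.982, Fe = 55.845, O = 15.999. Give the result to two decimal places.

M(MgAl_2O_4) = 142.265 g/mol, so wt% Al = 53.964/142.265 × 100 = 37.93%.
M(Fe_3Al_2Si_3O_12) = 497.742 g/mol, so wt% Al = 53.964/497.742 × 100 = 10.84%.
37.93 − 10.84 = 27.09 pp.

27.09 percentage points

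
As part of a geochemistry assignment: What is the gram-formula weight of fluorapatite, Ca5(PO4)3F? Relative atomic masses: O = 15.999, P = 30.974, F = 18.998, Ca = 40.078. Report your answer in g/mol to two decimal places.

M = 5·40.078 + 3·30.974 + 12·15.999 + 1·18.998

504.30 g/mol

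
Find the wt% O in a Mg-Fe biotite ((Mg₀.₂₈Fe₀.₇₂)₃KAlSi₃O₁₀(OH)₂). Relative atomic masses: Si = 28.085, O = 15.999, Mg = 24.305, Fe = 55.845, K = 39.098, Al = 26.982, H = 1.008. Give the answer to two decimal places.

39.55 weight percent

Molar mass of (Mg₀.₂₈Fe₀.₇₂)₃KAlSi₃O₁₀(OH)₂: 0.84×24.305 + 2.16×55.845 + 1×39.098 + 1×26.982 + 3×28.085 + 12×15.999 + 2×1.008 = 485.380 g/mol.
Mass of O per formula unit: 12 × 15.999 = 191.988 g.
Weight fraction O = 191.988 / 485.380 = 0.3955.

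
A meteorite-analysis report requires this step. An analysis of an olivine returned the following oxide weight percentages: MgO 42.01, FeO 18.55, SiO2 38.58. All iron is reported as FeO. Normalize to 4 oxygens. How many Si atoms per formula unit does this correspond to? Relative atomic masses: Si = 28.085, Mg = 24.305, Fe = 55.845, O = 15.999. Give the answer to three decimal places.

MgO: 42.01/40.304 = 1.04233 mol → 1.04233 mol Mg, 1.04233 mol O.
FeO: 18.55/71.844 = 0.25820 mol → 0.25820 mol Fe, 0.25820 mol O.
SiO2: 38.58/60.083 = 0.64211 mol → 0.64211 mol Si, 1.28422 mol O.
Total oxygen = 2.58475 mol. Normalization factor = 4/2.58475 = 1.54754.
Si per 4 O = 0.64211 × 1.54754 = 0.994.

0.994 Si apfu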